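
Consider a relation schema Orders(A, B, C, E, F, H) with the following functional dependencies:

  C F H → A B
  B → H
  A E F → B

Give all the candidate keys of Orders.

ACEF; BCEF; CEFH

Attributes C, E, F never appear on any right-hand side, so every candidate key must contain {C, E, F}.
{C, E, F}⁺ = {C, E, F}, which is not all of the schema, so we must add further attributes.
{A, C, E, F}⁺: AEF→B adds B; B→H adds H → {A, B, C, E, F, H}. Minimal: {C, E, F}⁺ = {C, E, F}; {A, E, F}⁺ = {A, B, E, F, H}; {A, C, F}⁺ = {A, C, F}; … — none reach the full schema.
{B, C, E, F}⁺: B→H adds H; CFH→AB adds A → {A, B, C, E, F, H}. Minimal: {C, E, F}⁺ = {C, E, F}; {B, E, F}⁺ = {B, E, F, H}; {B, C, F}⁺ = {A, B, C, F, H}; … — none reach the full schema.
{C, E, F, H}⁺: CFH→AB adds A, B → {A, B, C, E, F, H}. Minimal: {E, F, H}⁺ = {E, F, H}; {C, F, H}⁺ = {A, B, C, F, H}; {C, E, H}⁺ = {C, E, H}; … — none reach the full schema.
Any other superkey contains one of these as a subset, so there are no further candidate keys.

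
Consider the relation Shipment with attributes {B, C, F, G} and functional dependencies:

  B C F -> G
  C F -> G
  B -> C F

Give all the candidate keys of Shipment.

Attribute B never appears on the right-hand side of any dependency, so B must belong to every candidate key.
{B}⁺ = {B, C, F, G}, which is all of the schema, so {B} is the only candidate key.

(B)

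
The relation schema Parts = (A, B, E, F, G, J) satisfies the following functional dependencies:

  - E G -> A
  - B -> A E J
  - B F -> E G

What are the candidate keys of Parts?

{B, F}

Attributes B, F never appear on any right-hand side, so every candidate key must contain {B, F}.
{B, F}⁺ = {A, B, E, F, G, J}, which is all of the schema, so {B, F} is the only candidate key.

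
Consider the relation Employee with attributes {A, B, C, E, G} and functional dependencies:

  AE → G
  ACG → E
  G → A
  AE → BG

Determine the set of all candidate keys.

{C, G}, {A, C, E}

{C, G}⁺: G→A adds A; ACG→E adds E; AE→BG adds B → {A, B, C, E, G}. Minimal: {G}⁺ = {A, G}; {C}⁺ = {C} — none reach the full schema.
{A, C, E}⁺: AE→G adds G; AE→BG adds B → {A, B, C, E, G}. Minimal: {C, E}⁺ = {C, E}; {A, E}⁺ = {A, B, E, G}; {A, C}⁺ = {A, C} — none reach the full schema.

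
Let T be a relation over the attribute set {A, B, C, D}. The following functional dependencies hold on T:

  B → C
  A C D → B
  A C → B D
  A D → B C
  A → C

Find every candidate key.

{A}⁺: A→C adds C; AC→BD adds B, D → {A, B, C, D}.
No other minimal superkey exists.

{A}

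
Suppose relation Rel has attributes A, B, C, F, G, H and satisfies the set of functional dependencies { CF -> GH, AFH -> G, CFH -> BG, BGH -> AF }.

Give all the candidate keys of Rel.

Attribute C never appears on the right-hand side of any dependency, so C must belong to every candidate key.
{C}⁺ = {C}, which is not all of the schema, so we must add further attributes.
{C, F}⁺: CF→GH adds G, H; CFH→BG adds B; BGH→AF adds A → {A, B, C, F, G, H}. Minimal: {F}⁺ = {F}; {C}⁺ = {C} — none reach the full schema.
{B, C, G, H}⁺: BGH→AF adds A, F → {A, B, C, F, G, H}. Minimal: {C, G, H}⁺ = {C, G, H}; {B, G, H}⁺ = {A, B, F, G, H}; {B, C, H}⁺ = {B, C, H}; … — none reach the full schema.
Any other superkey contains one of these as a subset, so there are no further candidate keys.

{C, F}, {B, C, G, H}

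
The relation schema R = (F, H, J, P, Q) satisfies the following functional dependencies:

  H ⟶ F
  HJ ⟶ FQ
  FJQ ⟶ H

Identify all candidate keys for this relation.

Attributes J, P never appear on any right-hand side, so every candidate key must contain {J, P}.
{J, P}⁺ = {J, P}, which is not all of the schema, so we must add further attributes.
{H, J, P}⁺: H→F adds F; HJ→FQ adds Q → {F, H, J, P, Q}.
{F, J, P, Q}⁺: FJQ→H adds H → {F, H, J, P, Q}.

(H, J, P), (F, J, P, Q)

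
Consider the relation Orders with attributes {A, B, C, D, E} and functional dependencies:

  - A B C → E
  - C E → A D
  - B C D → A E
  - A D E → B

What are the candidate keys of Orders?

Attribute C never appears on the right-hand side of any dependency, so C must belong to every candidate key.
{C}⁺ = {C}, which is not all of the schema, so we must add further attributes.
{C, E}⁺: CE→AD adds A, D; ADE→B adds B → {A, B, C, D, E}. Minimal: {E}⁺ = {E}; {C}⁺ = {C} — none reach the full schema.
{A, B, C}⁺: ABC→E adds E; CE→AD adds D → {A, B, C, D, E}. Minimal: {B, C}⁺ = {B, C}; {A, C}⁺ = {A, C}; {A, B}⁺ = {A, B} — none reach the full schema.
{B, C, D}⁺: BCD→AE adds A, E → {A, B, C, D, E}. Minimal: {C, D}⁺ = {C, D}; {B, D}⁺ = {B, D}; {B, C}⁺ = {B, C} — none reach the full schema.

{C, E}, {A, B, C}, {B, C, D}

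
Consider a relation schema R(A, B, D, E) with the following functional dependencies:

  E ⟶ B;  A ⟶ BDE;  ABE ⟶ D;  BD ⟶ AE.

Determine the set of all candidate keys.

{A}, {B, D}, {D, E}

{A}⁺: A→BDE adds B, D, E → {A, B, D, E}.
{B, D}⁺: BD→AE adds A, E → {A, B, D, E}. Minimal: {D}⁺ = {D}; {B}⁺ = {B} — none reach the full schema.
{D, E}⁺: E→B adds B; BD→AE adds A → {A, B, D, E}. Minimal: {E}⁺ = {B, E}; {D}⁺ = {D} — none reach the full schema.
Any other superkey contains one of these as a subset, so there are no further candidate keys.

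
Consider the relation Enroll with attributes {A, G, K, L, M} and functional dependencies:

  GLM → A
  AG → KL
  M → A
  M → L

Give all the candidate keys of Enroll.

Attributes G, M never appear on any right-hand side, so every candidate key must contain {G, M}.
{G, M}⁺ = {A, G, K, L, M}, which is all of the schema, so {G, M} is the only candidate key.

{G, M}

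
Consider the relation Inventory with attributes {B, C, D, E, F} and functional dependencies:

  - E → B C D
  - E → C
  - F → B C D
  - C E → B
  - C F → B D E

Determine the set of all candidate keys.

{F}⁺: F→BCD adds B, C, D; CF→BDE adds E → {B, C, D, E, F}.
No other minimal superkey exists.

{F}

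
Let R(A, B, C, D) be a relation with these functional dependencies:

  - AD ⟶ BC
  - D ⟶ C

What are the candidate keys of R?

Attributes A, D never appear on any right-hand side, so every candidate key must contain {A, D}.
{A, D}⁺ = {A, B, C, D}, which is all of the schema, so {A, D} is the only candidate key.

AD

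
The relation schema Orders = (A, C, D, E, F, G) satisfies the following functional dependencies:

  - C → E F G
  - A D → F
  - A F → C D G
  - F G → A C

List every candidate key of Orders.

{C}⁺: C→EFG adds E, F, G; FG→AC adds A; AF→CDG adds D → {A, C, D, E, F, G}.
{A, D}⁺: AD→F adds F; AF→CDG adds C, G; C→EFG adds E → {A, C, D, E, F, G}. Minimal: {D}⁺ = {D}; {A}⁺ = {A} — none reach the full schema.
{A, F}⁺: AF→CDG adds C, D, G; C→EFG adds E → {A, C, D, E, F, G}. Minimal: {F}⁺ = {F}; {A}⁺ = {A} — none reach the full schema.
{F, G}⁺: FG→AC adds A, C; C→EFG adds E; AF→CDG adds D → {A, C, D, E, F, G}. Minimal: {G}⁺ = {G}; {F}⁺ = {F} — none reach the full schema.
Any other superkey contains one of these as a subset, so there are no further candidate keys.

(C), (A, D), (A, F), (F, G)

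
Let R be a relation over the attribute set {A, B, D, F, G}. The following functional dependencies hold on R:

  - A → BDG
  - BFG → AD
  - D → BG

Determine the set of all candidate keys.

Attribute F never appears on the right-hand side of any dependency, so F must belong to every candidate key.
{F}⁺ = {F}, which is not all of the schema, so we must add further attributes.
{A, F}⁺: A→BDG adds B, D, G → {A, B, D, F, G}. Minimal: {F}⁺ = {F}; {A}⁺ = {A, B, D, G} — none reach the full schema.
{D, F}⁺: D→BG adds B, G; BFG→AD adds A → {A, B, D, F, G}. Minimal: {F}⁺ = {F}; {D}⁺ = {B, D, G} — none reach the full schema.
{B, F, G}⁺: BFG→AD adds A, D → {A, B, D, F, G}. Minimal: {F, G}⁺ = {F, G}; {B, G}⁺ = {B, G}; {B, F}⁺ = {B, F} — none reach the full schema.
Any other superkey contains one of these as a subset, so there are no further candidate keys.

{A, F}, {D, F}, {B, F, G}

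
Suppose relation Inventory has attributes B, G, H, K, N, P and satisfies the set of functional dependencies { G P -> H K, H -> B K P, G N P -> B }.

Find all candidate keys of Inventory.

(G, H, N), (G, N, P)

Attributes G, N never appear on any right-hand side, so every candidate key must contain {G, N}.
{G, N}⁺ = {G, N}, which is not all of the schema, so we must add further attributes.
{G, H, N}⁺: H→BKP adds B, K, P → {B, G, H, K, N, P}. Minimal: {H, N}⁺ = {B, H, K, N, P}; {G, N}⁺ = {G, N}; {G, H}⁺ = {B, G, H, K, P} — none reach the full schema.
{G, N, P}⁺: GP→HK adds H, K; H→BKP adds B → {B, G, H, K, N, P}. Minimal: {N, P}⁺ = {N, P}; {G, P}⁺ = {B, G, H, K, P}; {G, N}⁺ = {G, N} — none reach the full schema.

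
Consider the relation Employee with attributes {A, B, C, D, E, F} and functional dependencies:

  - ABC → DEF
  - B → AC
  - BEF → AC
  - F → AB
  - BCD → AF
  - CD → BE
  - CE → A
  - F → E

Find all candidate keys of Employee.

{B}; {F}; {C, D}

{B}⁺: B→AC adds A, C; ABC→DEF adds D, E, F → {A, B, C, D, E, F}.
{F}⁺: F→AB adds A, B; F→E adds E; B→AC adds C; ABC→DEF adds D → {A, B, C, D, E, F}.
{C, D}⁺: CD→BE adds B, E; CE→A adds A; ABC→DEF adds F → {A, B, C, D, E, F}. Minimal: {D}⁺ = {D}; {C}⁺ = {C} — none reach the full schema.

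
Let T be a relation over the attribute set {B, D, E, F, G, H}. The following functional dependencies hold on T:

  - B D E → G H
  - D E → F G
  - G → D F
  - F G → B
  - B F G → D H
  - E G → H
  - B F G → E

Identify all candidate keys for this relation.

{G}⁺: G→DF adds D, F; FG→B adds B; BFG→DH adds H; BFG→E adds E → {B, D, E, F, G, H}.
{D, E}⁺: DE→FG adds F, G; FG→B adds B; BFG→DH adds H → {B, D, E, F, G, H}.
Any other superkey contains one of these as a subset, so there are no further candidate keys.

{G}; {D, E}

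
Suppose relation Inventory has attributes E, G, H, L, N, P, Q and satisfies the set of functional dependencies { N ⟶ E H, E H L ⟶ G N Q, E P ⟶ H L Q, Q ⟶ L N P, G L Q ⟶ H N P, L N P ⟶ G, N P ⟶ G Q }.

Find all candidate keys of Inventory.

{Q}⁺: Q→LNP adds L, N, P; LNP→G adds G; N→EH adds E, H → {E, G, H, L, N, P, Q}.
{E, P}⁺: EP→HLQ adds H, L, Q; Q→LNP adds N; LNP→G adds G → {E, G, H, L, N, P, Q}. Minimal: {P}⁺ = {P}; {E}⁺ = {E} — none reach the full schema.
{L, N}⁺: N→EH adds E, H; EHL→GNQ adds G, Q; Q→LNP adds P → {E, G, H, L, N, P, Q}. Minimal: {N}⁺ = {E, H, N}; {L}⁺ = {L} — none reach the full schema.
{N, P}⁺: N→EH adds E, H; EP→HLQ adds L, Q; LNP→G adds G → {E, G, H, L, N, P, Q}. Minimal: {P}⁺ = {P}; {N}⁺ = {E, H, N} — none reach the full schema.
{E, H, L}⁺: EHL→GNQ adds G, N, Q; Q→LNP adds P → {E, G, H, L, N, P, Q}. Minimal: {H, L}⁺ = {H, L}; {E, L}⁺ = {E, L}; {E, H}⁺ = {E, H} — none reach the full schema.

{Q}; {E, P}; {L, N}; {N, P}; {E, H, L}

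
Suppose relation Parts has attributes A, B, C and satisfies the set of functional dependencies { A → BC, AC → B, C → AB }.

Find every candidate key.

{A}, {C}

{A}⁺: A→BC adds B, C → {A, B, C}.
{C}⁺: C→AB adds A, B → {A, B, C}.
Any other superkey contains one of these as a subset, so there are no further candidate keys.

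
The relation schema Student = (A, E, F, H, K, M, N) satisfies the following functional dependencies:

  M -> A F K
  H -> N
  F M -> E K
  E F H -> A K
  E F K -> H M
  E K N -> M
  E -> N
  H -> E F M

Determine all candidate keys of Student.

{H}, {M}, {E, K}

{H}⁺: H→N adds N; H→EFM adds E, F, M; M→AFK adds A, K → {A, E, F, H, K, M, N}.
{M}⁺: M→AFK adds A, F, K; FM→EK adds E; EFK→HM adds H; E→N adds N → {A, E, F, H, K, M, N}.
{E, K}⁺: E→N adds N; EKN→M adds M; M→AFK adds A, F; EFK→HM adds H → {A, E, F, H, K, M, N}. Minimal: {K}⁺ = {K}; {E}⁺ = {E, N} — none reach the full schema.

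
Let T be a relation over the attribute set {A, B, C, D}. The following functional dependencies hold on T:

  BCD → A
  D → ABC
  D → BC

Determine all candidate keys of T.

Attribute D never appears on the right-hand side of any dependency, so D must belong to every candidate key.
{D}⁺ = {A, B, C, D}, which is all of the schema, so {D} is the only candidate key.

{D}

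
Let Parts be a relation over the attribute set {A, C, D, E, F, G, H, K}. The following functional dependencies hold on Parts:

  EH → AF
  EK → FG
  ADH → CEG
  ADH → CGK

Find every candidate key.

Attributes D, H never appear on any right-hand side, so every candidate key must contain {D, H}.
{D, H}⁺ = {D, H}, which is not all of the schema, so we must add further attributes.
{A, D, H}⁺: ADH→CEG adds C, E, G; ADH→CGK adds K; EH→AF adds F → {A, C, D, E, F, G, H, K}. Minimal: {D, H}⁺ = {D, H}; {A, H}⁺ = {A, H}; {A, D}⁺ = {A, D} — none reach the full schema.
{D, E, H}⁺: EH→AF adds A, F; ADH→CEG adds C, G; ADH→CGK adds K → {A, C, D, E, F, G, H, K}. Minimal: {E, H}⁺ = {A, E, F, H}; {D, H}⁺ = {D, H}; {D, E}⁺ = {D, E} — none reach the full schema.
Any other superkey contains one of these as a subset, so there are no further candidate keys.

(A, D, H), (D, E, H)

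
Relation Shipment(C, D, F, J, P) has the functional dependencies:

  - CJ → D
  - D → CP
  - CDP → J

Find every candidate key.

Attribute F never appears on the right-hand side of any dependency, so F must belong to every candidate key.
{F}⁺ = {F}, which is not all of the schema, so we must add further attributes.
{D, F}⁺: D→CP adds C, P; CDP→J adds J → {C, D, F, J, P}. Minimal: {F}⁺ = {F}; {D}⁺ = {C, D, J, P} — none reach the full schema.
{C, F, J}⁺: CJ→D adds D; D→CP adds P → {C, D, F, J, P}. Minimal: {F, J}⁺ = {F, J}; {C, J}⁺ = {C, D, J, P}; {C, F}⁺ = {C, F} — none reach the full schema.
Any other superkey contains one of these as a subset, so there are no further candidate keys.

DF, CFJ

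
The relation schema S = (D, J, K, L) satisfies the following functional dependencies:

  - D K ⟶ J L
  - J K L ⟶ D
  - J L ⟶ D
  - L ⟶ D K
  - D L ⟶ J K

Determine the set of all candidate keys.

{L}, {D, K}

{L}⁺: L→DK adds D, K; DL→JK adds J → {D, J, K, L}.
{D, K}⁺: DK→JL adds J, L → {D, J, K, L}.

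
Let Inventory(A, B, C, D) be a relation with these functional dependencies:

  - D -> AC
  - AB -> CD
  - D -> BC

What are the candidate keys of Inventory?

{D}⁺: D→AC adds A, C; D→BC adds B → {A, B, C, D}.
{A, B}⁺: AB→CD adds C, D → {A, B, C, D}. Minimal: {B}⁺ = {B}; {A}⁺ = {A} — none reach the full schema.
Any other superkey contains one of these as a subset, so there are no further candidate keys.

(D); (A, B)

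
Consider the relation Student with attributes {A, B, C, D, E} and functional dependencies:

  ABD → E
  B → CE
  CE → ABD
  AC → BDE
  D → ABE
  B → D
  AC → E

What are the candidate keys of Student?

{B}⁺: B→CE adds C, E; CE→ABD adds A, D → {A, B, C, D, E}.
{D}⁺: D→ABE adds A, B, E; B→CE adds C → {A, B, C, D, E}.
{A, C}⁺: AC→BDE adds B, D, E → {A, B, C, D, E}.
{C, E}⁺: CE→ABD adds A, B, D → {A, B, C, D, E}.
Any other superkey contains one of these as a subset, so there are no further candidate keys.

(B), (D), (A, C), (C, E)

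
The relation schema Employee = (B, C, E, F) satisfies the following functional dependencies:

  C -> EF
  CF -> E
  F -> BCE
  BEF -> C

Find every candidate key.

{C}; {F}

{C}⁺: C→EF adds E, F; F→BCE adds B → {B, C, E, F}.
{F}⁺: F→BCE adds B, C, E → {B, C, E, F}.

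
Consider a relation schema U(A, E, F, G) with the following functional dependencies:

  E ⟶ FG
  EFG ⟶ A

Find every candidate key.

(E)

Attribute E never appears on the right-hand side of any dependency, so E must belong to every candidate key.
{E}⁺ = {A, E, F, G}, which is all of the schema, so {E} is the only candidate key.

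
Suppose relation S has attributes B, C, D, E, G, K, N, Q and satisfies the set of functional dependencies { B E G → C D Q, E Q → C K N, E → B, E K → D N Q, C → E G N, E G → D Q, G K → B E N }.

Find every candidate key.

(C), (E, G), (E, K), (E, Q), (G, K)

{C}⁺: C→EGN adds E, G, N; EG→DQ adds D, Q; EQ→CKN adds K; E→B adds B → {B, C, D, E, G, K, N, Q}.
{E, G}⁺: E→B adds B; EG→DQ adds D, Q; BEG→CDQ adds C; EQ→CKN adds K, N → {B, C, D, E, G, K, N, Q}. Minimal: {G}⁺ = {G}; {E}⁺ = {B, E} — none reach the full schema.
{E, K}⁺: E→B adds B; EK→DNQ adds D, N, Q; EQ→CKN adds C; C→EGN adds G → {B, C, D, E, G, K, N, Q}. Minimal: {K}⁺ = {K}; {E}⁺ = {B, E} — none reach the full schema.
{E, Q}⁺: EQ→CKN adds C, K, N; E→B adds B; EK→DNQ adds D; C→EGN adds G → {B, C, D, E, G, K, N, Q}. Minimal: {Q}⁺ = {Q}; {E}⁺ = {B, E} — none reach the full schema.
{G, K}⁺: GK→BEN adds B, E, N; BEG→CDQ adds C, D, Q → {B, C, D, E, G, K, N, Q}. Minimal: {K}⁺ = {K}; {G}⁺ = {G} — none reach the full schema.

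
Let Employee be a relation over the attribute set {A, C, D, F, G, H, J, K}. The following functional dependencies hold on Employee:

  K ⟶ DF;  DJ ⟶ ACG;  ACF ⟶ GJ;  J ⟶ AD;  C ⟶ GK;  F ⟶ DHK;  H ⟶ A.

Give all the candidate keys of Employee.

{C}⁺: C→GK adds G, K; K→DF adds D, F; F→DHK adds H; H→A adds A; ACF→GJ adds J → {A, C, D, F, G, H, J, K}.
{J}⁺: J→AD adds A, D; DJ→ACG adds C, G; C→GK adds K; K→DF adds F; F→DHK adds H → {A, C, D, F, G, H, J, K}.

{C}, {J}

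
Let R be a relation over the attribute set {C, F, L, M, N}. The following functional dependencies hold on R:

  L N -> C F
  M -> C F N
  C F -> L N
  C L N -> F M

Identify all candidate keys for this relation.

M, CF, LN

{M}⁺: M→CFN adds C, F, N; CF→LN adds L → {C, F, L, M, N}.
{C, F}⁺: CF→LN adds L, N; CLN→FM adds M → {C, F, L, M, N}.
{L, N}⁺: LN→CF adds C, F; CLN→FM adds M → {C, F, L, M, N}.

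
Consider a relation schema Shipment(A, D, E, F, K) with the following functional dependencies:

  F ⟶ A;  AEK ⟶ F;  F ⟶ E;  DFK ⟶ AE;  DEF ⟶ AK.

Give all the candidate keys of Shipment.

DF, ADEK

Attribute D never appears on the right-hand side of any dependency, so D must belong to every candidate key.
{D}⁺ = {D}, which is not all of the schema, so we must add further attributes.
{D, F}⁺: F→A adds A; F→E adds E; DEF→AK adds K → {A, D, E, F, K}. Minimal: {F}⁺ = {A, E, F}; {D}⁺ = {D} — none reach the full schema.
{A, D, E, K}⁺: AEK→F adds F → {A, D, E, F, K}. Minimal: {D, E, K}⁺ = {D, E, K}; {A, E, K}⁺ = {A, E, F, K}; {A, D, K}⁺ = {A, D, K}; … — none reach the full schema.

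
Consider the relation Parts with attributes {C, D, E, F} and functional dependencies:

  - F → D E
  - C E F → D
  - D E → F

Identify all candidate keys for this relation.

CF, CDE

Attribute C never appears on the right-hand side of any dependency, so C must belong to every candidate key.
{C}⁺ = {C}, which is not all of the schema, so we must add further attributes.
{C, F}⁺: F→DE adds D, E → {C, D, E, F}.
{C, D, E}⁺: DE→F adds F → {C, D, E, F}.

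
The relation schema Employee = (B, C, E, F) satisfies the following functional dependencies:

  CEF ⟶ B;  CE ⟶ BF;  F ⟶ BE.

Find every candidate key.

{C, E}; {C, F}

Attribute C never appears on the right-hand side of any dependency, so C must belong to every candidate key.
{C}⁺ = {C}, which is not all of the schema, so we must add further attributes.
{C, E}⁺: CE→BF adds B, F → {B, C, E, F}.
{C, F}⁺: F→BE adds B, E → {B, C, E, F}.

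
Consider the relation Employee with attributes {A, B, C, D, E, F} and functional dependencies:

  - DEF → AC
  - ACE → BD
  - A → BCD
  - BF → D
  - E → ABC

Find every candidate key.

Attributes E, F never appear on any right-hand side, so every candidate key must contain {E, F}.
{E, F}⁺ = {A, B, C, D, E, F}, which is all of the schema, so {E, F} is the only candidate key.

{E, F}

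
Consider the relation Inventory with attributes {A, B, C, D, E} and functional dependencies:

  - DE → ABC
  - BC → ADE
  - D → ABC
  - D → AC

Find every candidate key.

{D}⁺: D→ABC adds A, B, C; BC→ADE adds E → {A, B, C, D, E}.
{B, C}⁺: BC→ADE adds A, D, E → {A, B, C, D, E}. Minimal: {C}⁺ = {C}; {B}⁺ = {B} — none reach the full schema.

{D}; {B, C}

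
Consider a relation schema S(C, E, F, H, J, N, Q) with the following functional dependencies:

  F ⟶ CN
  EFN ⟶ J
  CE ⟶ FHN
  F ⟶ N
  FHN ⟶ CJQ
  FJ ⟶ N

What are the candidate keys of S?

Attribute E never appears on the right-hand side of any dependency, so E must belong to every candidate key.
{E}⁺ = {E}, which is not all of the schema, so we must add further attributes.
{C, E}⁺: CE→FHN adds F, H, N; FHN→CJQ adds J, Q → {C, E, F, H, J, N, Q}. Minimal: {E}⁺ = {E}; {C}⁺ = {C} — none reach the full schema.
{E, F}⁺: F→CN adds C, N; EFN→J adds J; CE→FHN adds H; FHN→CJQ adds Q → {C, E, F, H, J, N, Q}. Minimal: {F}⁺ = {C, F, N}; {E}⁺ = {E} — none reach the full schema.

{C, E}, {E, F}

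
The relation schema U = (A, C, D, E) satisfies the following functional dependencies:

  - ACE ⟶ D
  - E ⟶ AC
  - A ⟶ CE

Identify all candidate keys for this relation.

(A), (E)

{A}⁺: A→CE adds C, E; ACE→D adds D → {A, C, D, E}.
{E}⁺: E→AC adds A, C; ACE→D adds D → {A, C, D, E}.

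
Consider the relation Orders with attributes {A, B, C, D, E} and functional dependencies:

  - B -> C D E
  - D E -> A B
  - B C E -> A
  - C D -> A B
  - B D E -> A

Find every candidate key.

{B}⁺: B→CDE adds C, D, E; DE→AB adds A → {A, B, C, D, E}.
{C, D}⁺: CD→AB adds A, B; B→CDE adds E → {A, B, C, D, E}. Minimal: {D}⁺ = {D}; {C}⁺ = {C} — none reach the full schema.
{D, E}⁺: DE→AB adds A, B; B→CDE adds C → {A, B, C, D, E}. Minimal: {E}⁺ = {E}; {D}⁺ = {D} — none reach the full schema.

{B}, {C, D}, {D, E}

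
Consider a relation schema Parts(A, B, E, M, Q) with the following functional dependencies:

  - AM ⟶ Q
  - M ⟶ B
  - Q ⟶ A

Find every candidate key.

{A, E, M}, {E, M, Q}

Attributes E, M never appear on any right-hand side, so every candidate key must contain {E, M}.
{E, M}⁺ = {B, E, M}, which is not all of the schema, so we must add further attributes.
{A, E, M}⁺: AM→Q adds Q; M→B adds B → {A, B, E, M, Q}. Minimal: {E, M}⁺ = {B, E, M}; {A, M}⁺ = {A, B, M, Q}; {A, E}⁺ = {A, E} — none reach the full schema.
{E, M, Q}⁺: M→B adds B; Q→A adds A → {A, B, E, M, Q}. Minimal: {M, Q}⁺ = {A, B, M, Q}; {E, Q}⁺ = {A, E, Q}; {E, M}⁺ = {B, E, M} — none reach the full schema.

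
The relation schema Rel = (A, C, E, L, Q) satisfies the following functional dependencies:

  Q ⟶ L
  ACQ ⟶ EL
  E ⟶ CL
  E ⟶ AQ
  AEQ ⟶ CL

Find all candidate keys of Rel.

E, ACQ

{E}⁺: E→CL adds C, L; E→AQ adds A, Q → {A, C, E, L, Q}.
{A, C, Q}⁺: Q→L adds L; ACQ→EL adds E → {A, C, E, L, Q}. Minimal: {C, Q}⁺ = {C, L, Q}; {A, Q}⁺ = {A, L, Q}; {A, C}⁺ = {A, C} — none reach the full schema.
Any other superkey contains one of these as a subset, so there are no further candidate keys.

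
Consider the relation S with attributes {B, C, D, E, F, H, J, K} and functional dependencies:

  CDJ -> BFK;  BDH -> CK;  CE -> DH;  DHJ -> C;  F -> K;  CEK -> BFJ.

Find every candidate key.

Attribute E never appears on the right-hand side of any dependency, so E must belong to every candidate key.
{E}⁺ = {E}, which is not all of the schema, so we must add further attributes.
{B, C, E}⁺: CE→DH adds D, H; BDH→CK adds K; CEK→BFJ adds F, J → {B, C, D, E, F, H, J, K}. Minimal: {C, E}⁺ = {C, D, E, H}; {B, E}⁺ = {B, E}; {B, C}⁺ = {B, C} — none reach the full schema.
{C, E, F}⁺: CE→DH adds D, H; F→K adds K; CEK→BFJ adds B, J → {B, C, D, E, F, H, J, K}. Minimal: {E, F}⁺ = {E, F, K}; {C, F}⁺ = {C, F, K}; {C, E}⁺ = {C, D, E, H} — none reach the full schema.
{C, E, J}⁺: CE→DH adds D, H; CDJ→BFK adds B, F, K → {B, C, D, E, F, H, J, K}. Minimal: {E, J}⁺ = {E, J}; {C, J}⁺ = {C, J}; {C, E}⁺ = {C, D, E, H} — none reach the full schema.
{C, E, K}⁺: CE→DH adds D, H; CEK→BFJ adds B, F, J → {B, C, D, E, F, H, J, K}. Minimal: {E, K}⁺ = {E, K}; {C, K}⁺ = {C, K}; {C, E}⁺ = {C, D, E, H} — none reach the full schema.
{B, D, E, H}⁺: BDH→CK adds C, K; CEK→BFJ adds F, J → {B, C, D, E, F, H, J, K}. Minimal: {D, E, H}⁺ = {D, E, H}; {B, E, H}⁺ = {B, E, H}; {B, D, H}⁺ = {B, C, D, H, K}; … — none reach the full schema.
{D, E, H, J}⁺: DHJ→C adds C; CDJ→BFK adds B, F, K → {B, C, D, E, F, H, J, K}. Minimal: {E, H, J}⁺ = {E, H, J}; {D, H, J}⁺ = {B, C, D, F, H, J, K}; {D, E, J}⁺ = {D, E, J}; … — none reach the full schema.
Any other superkey contains one of these as a subset, so there are no further candidate keys.

{B, C, E}, {C, E, F}, {C, E, J}, {C, E, K}, {B, D, E, H}, {D, E, H, J}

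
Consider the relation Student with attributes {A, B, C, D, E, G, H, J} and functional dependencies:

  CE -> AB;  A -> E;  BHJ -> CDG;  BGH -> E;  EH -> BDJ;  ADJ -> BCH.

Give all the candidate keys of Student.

{A, H}⁺: A→E adds E; EH→BDJ adds B, D, J; ADJ→BCH adds C; BHJ→CDG adds G → {A, B, C, D, E, G, H, J}.
{E, H}⁺: EH→BDJ adds B, D, J; BHJ→CDG adds C, G; CE→AB adds A → {A, B, C, D, E, G, H, J}.
{A, D, J}⁺: A→E adds E; ADJ→BCH adds B, C, H; BHJ→CDG adds G → {A, B, C, D, E, G, H, J}.
{B, G, H}⁺: BGH→E adds E; EH→BDJ adds D, J; BHJ→CDG adds C; CE→AB adds A → {A, B, C, D, E, G, H, J}.
{B, H, J}⁺: BHJ→CDG adds C, D, G; BGH→E adds E; CE→AB adds A → {A, B, C, D, E, G, H, J}.
{C, D, E, J}⁺: CE→AB adds A, B; ADJ→BCH adds H; BHJ→CDG adds G → {A, B, C, D, E, G, H, J}.
Any other superkey contains one of these as a subset, so there are no further candidate keys.

(A, H), (E, H), (A, D, J), (B, G, H), (B, H, J), (C, D, E, J)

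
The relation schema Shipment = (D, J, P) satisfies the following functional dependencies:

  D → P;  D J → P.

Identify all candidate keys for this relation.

Attributes D, J never appear on any right-hand side, so every candidate key must contain {D, J}.
{D, J}⁺ = {D, J, P}, which is all of the schema, so {D, J} is the only candidate key.

DJ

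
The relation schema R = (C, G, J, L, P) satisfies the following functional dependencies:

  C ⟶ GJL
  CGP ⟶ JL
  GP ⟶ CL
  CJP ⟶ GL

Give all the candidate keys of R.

(C, P), (G, P)

Attribute P never appears on the right-hand side of any dependency, so P must belong to every candidate key.
{P}⁺ = {P}, which is not all of the schema, so we must add further attributes.
{C, P}⁺: C→GJL adds G, J, L → {C, G, J, L, P}. Minimal: {P}⁺ = {P}; {C}⁺ = {C, G, J, L} — none reach the full schema.
{G, P}⁺: GP→CL adds C, L; C→GJL adds J → {C, G, J, L, P}. Minimal: {P}⁺ = {P}; {G}⁺ = {G} — none reach the full schema.
Any other superkey contains one of these as a subset, so there are no further candidate keys.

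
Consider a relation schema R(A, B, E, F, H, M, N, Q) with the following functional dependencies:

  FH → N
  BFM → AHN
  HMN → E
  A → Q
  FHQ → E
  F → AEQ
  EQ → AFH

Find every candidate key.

Attributes B, M never appear on any right-hand side, so every candidate key must contain {B, M}.
{B, M}⁺ = {B, M}, which is not all of the schema, so we must add further attributes.
{B, F, M}⁺: BFM→AHN adds A, H, N; HMN→E adds E; A→Q adds Q → {A, B, E, F, H, M, N, Q}. Minimal: {F, M}⁺ = {A, E, F, H, M, N, Q}; {B, M}⁺ = {B, M}; {B, F}⁺ = {A, B, E, F, H, N, Q} — none reach the full schema.
{A, B, E, M}⁺: A→Q adds Q; EQ→AFH adds F, H; FH→N adds N → {A, B, E, F, H, M, N, Q}. Minimal: {B, E, M}⁺ = {B, E, M}; {A, E, M}⁺ = {A, E, F, H, M, N, Q}; {A, B, M}⁺ = {A, B, M, Q}; … — none reach the full schema.
{B, E, M, Q}⁺: EQ→AFH adds A, F, H; FH→N adds N → {A, B, E, F, H, M, N, Q}. Minimal: {E, M, Q}⁺ = {A, E, F, H, M, N, Q}; {B, M, Q}⁺ = {B, M, Q}; {B, E, Q}⁺ = {A, B, E, F, H, N, Q}; … — none reach the full schema.
{A, B, H, M, N}⁺: HMN→E adds E; A→Q adds Q; EQ→AFH adds F → {A, B, E, F, H, M, N, Q}. Minimal: {B, H, M, N}⁺ = {B, E, H, M, N}; {A, H, M, N}⁺ = {A, E, F, H, M, N, Q}; {A, B, M, N}⁺ = {A, B, M, N, Q}; … — none reach the full schema.
{B, H, M, N, Q}⁺: HMN→E adds E; EQ→AFH adds A, F → {A, B, E, F, H, M, N, Q}. Minimal: {H, M, N, Q}⁺ = {A, E, F, H, M, N, Q}; {B, M, N, Q}⁺ = {B, M, N, Q}; {B, H, N, Q}⁺ = {B, H, N, Q}; … — none reach the full schema.

{B, F, M}, {A, B, E, M}, {B, E, M, Q}, {A, B, H, M, N}, {B, H, M, N, Q}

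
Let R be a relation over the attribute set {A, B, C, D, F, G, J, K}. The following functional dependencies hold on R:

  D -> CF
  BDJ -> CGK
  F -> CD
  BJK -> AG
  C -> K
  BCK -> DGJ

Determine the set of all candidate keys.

Attribute B never appears on the right-hand side of any dependency, so B must belong to every candidate key.
{B}⁺ = {B}, which is not all of the schema, so we must add further attributes.
{B, C}⁺: C→K adds K; BCK→DGJ adds D, G, J; D→CF adds F; BJK→AG adds A → {A, B, C, D, F, G, J, K}. Minimal: {C}⁺ = {C, K}; {B}⁺ = {B} — none reach the full schema.
{B, D}⁺: D→CF adds C, F; C→K adds K; BCK→DGJ adds G, J; BJK→AG adds A → {A, B, C, D, F, G, J, K}. Minimal: {D}⁺ = {C, D, F, K}; {B}⁺ = {B} — none reach the full schema.
{B, F}⁺: F→CD adds C, D; C→K adds K; BCK→DGJ adds G, J; BJK→AG adds A → {A, B, C, D, F, G, J, K}. Minimal: {F}⁺ = {C, D, F, K}; {B}⁺ = {B} — none reach the full schema.
Any other superkey contains one of these as a subset, so there are no further candidate keys.

BC, BD, BF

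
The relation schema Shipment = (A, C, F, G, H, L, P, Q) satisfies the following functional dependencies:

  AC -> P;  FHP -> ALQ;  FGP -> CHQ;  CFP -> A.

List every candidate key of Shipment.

(F, G, P), (A, C, F, G)

Attributes F, G never appear on any right-hand side, so every candidate key must contain {F, G}.
{F, G}⁺ = {F, G}, which is not all of the schema, so we must add further attributes.
{F, G, P}⁺: FGP→CHQ adds C, H, Q; CFP→A adds A; FHP→ALQ adds L → {A, C, F, G, H, L, P, Q}. Minimal: {G, P}⁺ = {G, P}; {F, P}⁺ = {F, P}; {F, G}⁺ = {F, G} — none reach the full schema.
{A, C, F, G}⁺: AC→P adds P; FGP→CHQ adds H, Q; FHP→ALQ adds L → {A, C, F, G, H, L, P, Q}. Minimal: {C, F, G}⁺ = {C, F, G}; {A, F, G}⁺ = {A, F, G}; {A, C, G}⁺ = {A, C, G, P}; … — none reach the full schema.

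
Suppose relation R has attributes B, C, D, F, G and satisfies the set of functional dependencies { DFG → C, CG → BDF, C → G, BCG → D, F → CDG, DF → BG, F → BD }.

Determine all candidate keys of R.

{C}⁺: C→G adds G; CG→BDF adds B, D, F → {B, C, D, F, G}.
{F}⁺: F→CDG adds C, D, G; DF→BG adds B → {B, C, D, F, G}.

C, F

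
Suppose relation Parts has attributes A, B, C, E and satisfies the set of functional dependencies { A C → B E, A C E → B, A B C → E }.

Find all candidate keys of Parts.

AC

Attributes A, C never appear on any right-hand side, so every candidate key must contain {A, C}.
{A, C}⁺ = {A, B, C, E}, which is all of the schema, so {A, C} is the only candidate key.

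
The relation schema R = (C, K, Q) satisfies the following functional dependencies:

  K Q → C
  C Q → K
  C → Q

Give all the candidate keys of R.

{C}⁺: C→Q adds Q; CQ→K adds K → {C, K, Q}.
{K, Q}⁺: KQ→C adds C → {C, K, Q}. Minimal: {Q}⁺ = {Q}; {K}⁺ = {K} — none reach the full schema.

C; KQ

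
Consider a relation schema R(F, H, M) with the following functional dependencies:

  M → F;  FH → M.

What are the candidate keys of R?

Attribute H never appears on the right-hand side of any dependency, so H must belong to every candidate key.
{H}⁺ = {H}, which is not all of the schema, so we must add further attributes.
{F, H}⁺: FH→M adds M → {F, H, M}. Minimal: {H}⁺ = {H}; {F}⁺ = {F} — none reach the full schema.
{H, M}⁺: M→F adds F → {F, H, M}. Minimal: {M}⁺ = {F, M}; {H}⁺ = {H} — none reach the full schema.

FH, HM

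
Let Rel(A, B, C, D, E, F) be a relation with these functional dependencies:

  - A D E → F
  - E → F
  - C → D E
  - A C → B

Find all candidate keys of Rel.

{A, C}

Attributes A, C never appear on any right-hand side, so every candidate key must contain {A, C}.
{A, C}⁺ = {A, B, C, D, E, F}, which is all of the schema, so {A, C} is the only candidate key.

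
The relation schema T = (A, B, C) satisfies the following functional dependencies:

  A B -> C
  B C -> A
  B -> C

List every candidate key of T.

B

Attribute B never appears on the right-hand side of any dependency, so B must belong to every candidate key.
{B}⁺ = {A, B, C}, which is all of the schema, so {B} is the only candidate key.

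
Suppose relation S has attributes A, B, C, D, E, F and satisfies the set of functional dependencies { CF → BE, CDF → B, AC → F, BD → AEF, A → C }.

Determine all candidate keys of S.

{A, D}; {B, D}; {C, D, F}

Attribute D never appears on the right-hand side of any dependency, so D must belong to every candidate key.
{D}⁺ = {D}, which is not all of the schema, so we must add further attributes.
{A, D}⁺: A→C adds C; AC→F adds F; CF→BE adds B, E → {A, B, C, D, E, F}.
{B, D}⁺: BD→AEF adds A, E, F; A→C adds C → {A, B, C, D, E, F}.
{C, D, F}⁺: CF→BE adds B, E; BD→AEF adds A → {A, B, C, D, E, F}.
Any other superkey contains one of these as a subset, so there are no further candidate keys.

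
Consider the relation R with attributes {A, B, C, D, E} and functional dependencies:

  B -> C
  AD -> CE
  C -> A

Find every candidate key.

{B, D}

Attributes B, D never appear on any right-hand side, so every candidate key must contain {B, D}.
{B, D}⁺ = {A, B, C, D, E}, which is all of the schema, so {B, D} is the only candidate key.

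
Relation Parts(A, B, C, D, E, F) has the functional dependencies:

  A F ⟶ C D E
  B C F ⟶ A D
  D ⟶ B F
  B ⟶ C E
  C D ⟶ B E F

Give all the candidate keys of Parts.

{D}, {A, F}, {B, F}

{D}⁺: D→BF adds B, F; B→CE adds C, E; BCF→AD adds A → {A, B, C, D, E, F}.
{A, F}⁺: AF→CDE adds C, D, E; D→BF adds B → {A, B, C, D, E, F}.
{B, F}⁺: B→CE adds C, E; BCF→AD adds A, D → {A, B, C, D, E, F}.
Any other superkey contains one of these as a subset, so there are no further candidate keys.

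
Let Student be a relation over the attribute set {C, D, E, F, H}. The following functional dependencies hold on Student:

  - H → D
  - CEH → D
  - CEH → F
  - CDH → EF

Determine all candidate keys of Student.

Attributes C, H never appear on any right-hand side, so every candidate key must contain {C, H}.
{C, H}⁺ = {C, D, E, F, H}, which is all of the schema, so {C, H} is the only candidate key.

(C, H)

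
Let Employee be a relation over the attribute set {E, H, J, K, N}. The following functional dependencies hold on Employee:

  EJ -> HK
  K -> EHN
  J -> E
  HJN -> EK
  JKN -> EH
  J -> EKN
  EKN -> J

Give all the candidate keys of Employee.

{J}, {K}

{J}⁺: J→E adds E; J→EKN adds K, N; EJ→HK adds H → {E, H, J, K, N}.
{K}⁺: K→EHN adds E, H, N; EKN→J adds J → {E, H, J, K, N}.
Any other superkey contains one of these as a subset, so there are no further candidate keys.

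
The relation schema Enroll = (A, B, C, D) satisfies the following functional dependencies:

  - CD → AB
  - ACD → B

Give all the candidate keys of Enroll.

Attributes C, D never appear on any right-hand side, so every candidate key must contain {C, D}.
{C, D}⁺ = {A, B, C, D}, which is all of the schema, so {C, D} is the only candidate key.

CD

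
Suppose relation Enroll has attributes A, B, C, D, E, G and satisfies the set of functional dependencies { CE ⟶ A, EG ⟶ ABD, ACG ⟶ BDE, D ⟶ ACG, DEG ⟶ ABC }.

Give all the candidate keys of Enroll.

{D}⁺: D→ACG adds A, C, G; ACG→BDE adds B, E → {A, B, C, D, E, G}.
{E, G}⁺: EG→ABD adds A, B, D; D→ACG adds C → {A, B, C, D, E, G}. Minimal: {G}⁺ = {G}; {E}⁺ = {E} — none reach the full schema.
{A, C, G}⁺: ACG→BDE adds B, D, E → {A, B, C, D, E, G}. Minimal: {C, G}⁺ = {C, G}; {A, G}⁺ = {A, G}; {A, C}⁺ = {A, C} — none reach the full schema.

(D); (E, G); (A, C, G)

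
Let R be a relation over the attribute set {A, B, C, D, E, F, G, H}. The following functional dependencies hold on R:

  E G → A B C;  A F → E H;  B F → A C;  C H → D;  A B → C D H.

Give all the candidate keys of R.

{A, F, G}, {B, F, G}, {E, F, G}

{A, F, G}⁺: AF→EH adds E, H; EG→ABC adds B, C; CH→D adds D → {A, B, C, D, E, F, G, H}.
{B, F, G}⁺: BF→AC adds A, C; AB→CDH adds D, H; AF→EH adds E → {A, B, C, D, E, F, G, H}.
{E, F, G}⁺: EG→ABC adds A, B, C; AF→EH adds H; CH→D adds D → {A, B, C, D, E, F, G, H}.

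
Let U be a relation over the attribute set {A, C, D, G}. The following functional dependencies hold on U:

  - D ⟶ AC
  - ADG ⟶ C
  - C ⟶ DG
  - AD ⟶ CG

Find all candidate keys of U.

(C), (D)

{C}⁺: C→DG adds D, G; D→AC adds A → {A, C, D, G}.
{D}⁺: D→AC adds A, C; C→DG adds G → {A, C, D, G}.
Any other superkey contains one of these as a subset, so there are no further candidate keys.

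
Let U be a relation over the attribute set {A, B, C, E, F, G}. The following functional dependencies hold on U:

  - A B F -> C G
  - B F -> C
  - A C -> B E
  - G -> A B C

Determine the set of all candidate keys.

{F, G}, {A, B, F}, {A, C, F}

Attribute F never appears on the right-hand side of any dependency, so F must belong to every candidate key.
{F}⁺ = {F}, which is not all of the schema, so we must add further attributes.
{F, G}⁺: G→ABC adds A, B, C; AC→BE adds E → {A, B, C, E, F, G}.
{A, B, F}⁺: ABF→CG adds C, G; AC→BE adds E → {A, B, C, E, F, G}.
{A, C, F}⁺: AC→BE adds B, E; ABF→CG adds G → {A, B, C, E, F, G}.
Any other superkey contains one of these as a subset, so there are no further candidate keys.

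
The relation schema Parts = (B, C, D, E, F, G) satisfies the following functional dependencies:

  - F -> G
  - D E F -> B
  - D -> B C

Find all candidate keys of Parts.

Attributes D, E, F never appear on any right-hand side, so every candidate key must contain {D, E, F}.
{D, E, F}⁺ = {B, C, D, E, F, G}, which is all of the schema, so {D, E, F} is the only candidate key.

{D, E, F}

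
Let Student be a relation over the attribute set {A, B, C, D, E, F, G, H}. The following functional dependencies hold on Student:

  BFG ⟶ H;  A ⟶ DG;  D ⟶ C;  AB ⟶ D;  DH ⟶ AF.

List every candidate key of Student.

{A, B, E, F}; {A, B, E, H}; {B, D, E, H}; {B, D, E, F, G}

Attributes B, E never appear on any right-hand side, so every candidate key must contain {B, E}.
{B, E}⁺ = {B, E}, which is not all of the schema, so we must add further attributes.
{A, B, E, F}⁺: A→DG adds D, G; D→C adds C; BFG→H adds H → {A, B, C, D, E, F, G, H}. Minimal: {B, E, F}⁺ = {B, E, F}; {A, E, F}⁺ = {A, C, D, E, F, G}; {A, B, F}⁺ = {A, B, C, D, F, G, H}; … — none reach the full schema.
{A, B, E, H}⁺: A→DG adds D, G; D→C adds C; DH→AF adds F → {A, B, C, D, E, F, G, H}. Minimal: {B, E, H}⁺ = {B, E, H}; {A, E, H}⁺ = {A, C, D, E, F, G, H}; {A, B, H}⁺ = {A, B, C, D, F, G, H}; … — none reach the full schema.
{B, D, E, H}⁺: D→C adds C; DH→AF adds A, F; A→DG adds G → {A, B, C, D, E, F, G, H}. Minimal: {D, E, H}⁺ = {A, C, D, E, F, G, H}; {B, E, H}⁺ = {B, E, H}; {B, D, H}⁺ = {A, B, C, D, F, G, H}; … — none reach the full schema.
{B, D, E, F, G}⁺: BFG→H adds H; D→C adds C; DH→AF adds A → {A, B, C, D, E, F, G, H}. Minimal: {D, E, F, G}⁺ = {C, D, E, F, G}; {B, E, F, G}⁺ = {B, E, F, G, H}; {B, D, F, G}⁺ = {A, B, C, D, F, G, H}; … — none reach the full schema.
Any other superkey contains one of these as a subset, so there are no further candidate keys.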